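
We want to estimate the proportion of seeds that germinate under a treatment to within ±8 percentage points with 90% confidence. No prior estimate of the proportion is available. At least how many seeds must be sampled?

For a proportion with margin E = 0.08 at 90% confidence, z = 1.645.
With no prior estimate, use p = 0.5, which maximizes p(1−p) at 0.25.
n = 0.25 × (z/E)² = 0.25 × (1.645/0.08)² = 105.70
Round up: n = 106.

n = 106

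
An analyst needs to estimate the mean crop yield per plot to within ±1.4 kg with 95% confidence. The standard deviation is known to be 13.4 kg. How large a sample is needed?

For a mean, the margin of error is E = z·σ/√n, so n = (zσ/E)².
At 95% confidence, z = 1.960.
n = (1.960 × 13.4 / 1.4)² = 351.94
Round up: n = 352.

352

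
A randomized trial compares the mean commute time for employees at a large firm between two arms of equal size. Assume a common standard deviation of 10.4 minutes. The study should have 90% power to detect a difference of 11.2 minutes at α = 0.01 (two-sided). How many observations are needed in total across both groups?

52 total

For two equal groups, n per group = 2·((z_{α/2} + z_β)·σ/δ)².
z_{α/2} = 2.576; z_β = 1.282 (power 90%).
n = 2 × (3.858 × 10.4 / 11.2)² = 2 × 12.83 = 25.66
Round up: n = 26 per group.
Total across both groups: 2 × 26 = 52.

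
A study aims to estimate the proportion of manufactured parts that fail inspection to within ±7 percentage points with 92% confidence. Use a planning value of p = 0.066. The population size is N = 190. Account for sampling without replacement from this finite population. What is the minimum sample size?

For a proportion with margin E = 0.07 at 92% confidence, z = 1.751.
n = p̂(1−p̂)(z/E)² = 0.066 × 0.934 × (1.751/0.07)² = 38.57 — call this n₀.
Finite-population correction with N = 190: n = n₀ / (1 + (n₀−1)/N) = 38.57 / 1.198 = 32.20
Round up: n = 33.

n = 33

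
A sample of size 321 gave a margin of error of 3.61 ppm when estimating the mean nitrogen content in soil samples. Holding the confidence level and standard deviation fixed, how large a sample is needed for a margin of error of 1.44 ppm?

n = 2018

Margin of error scales as 1/√n, so n₂ = n₁·(E₁/E₂)².
n₂ = 321 × (3.61/1.44)² = 321 × 6.285 = 2017.49
Round up: n₂ = 2018.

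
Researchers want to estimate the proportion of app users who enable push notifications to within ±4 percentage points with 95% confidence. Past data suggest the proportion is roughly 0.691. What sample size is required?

513

For a proportion with margin E = 0.04 at 95% confidence, z = 1.960.
n = p̂(1−p̂)(z/E)² = 0.691 × 0.309 × (1.960/0.04)² = 512.66
Round up: n = 513.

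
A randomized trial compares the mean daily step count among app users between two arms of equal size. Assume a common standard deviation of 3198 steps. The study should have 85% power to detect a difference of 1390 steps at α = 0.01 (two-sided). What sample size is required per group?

139 per group

For two equal groups, n per group = 2·((z_{α/2} + z_β)·σ/δ)².
z_{α/2} = 2.576; z_β = 1.036 (power 85%).
n = 2 × (3.612 × 3198 / 1390)² = 2 × 69.06 = 138.12
Round up: n = 139 per group.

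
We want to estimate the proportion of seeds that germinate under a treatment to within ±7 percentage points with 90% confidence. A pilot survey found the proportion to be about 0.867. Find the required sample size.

For a proportion with margin E = 0.07 at 90% confidence, z = 1.645.
n = p̂(1−p̂)(z/E)² = 0.867 × 0.133 × (1.645/0.07)² = 63.68
Round up: n = 64.

64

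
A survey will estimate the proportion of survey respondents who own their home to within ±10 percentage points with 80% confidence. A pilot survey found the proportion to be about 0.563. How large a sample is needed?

For a proportion with margin E = 0.1 at 80% confidence, z = 1.282.
n = p̂(1−p̂)(z/E)² = 0.563 × 0.437 × (1.282/0.1)² = 40.44
Round up: n = 41.

41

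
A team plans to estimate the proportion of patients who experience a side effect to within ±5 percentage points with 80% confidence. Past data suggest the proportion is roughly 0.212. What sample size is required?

110

For a proportion with margin E = 0.05 at 80% confidence, z = 1.282.
n = p̂(1−p̂)(z/E)² = 0.212 × 0.788 × (1.282/0.05)² = 109.82
Round up: n = 110.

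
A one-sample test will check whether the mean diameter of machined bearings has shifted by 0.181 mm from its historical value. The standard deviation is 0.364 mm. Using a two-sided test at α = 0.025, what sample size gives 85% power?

44

For a one-sample z-test, n = ((z_{α/2} + z_β)·σ/δ)².
z_{α/2} = 2.241 (two-sided α = 0.025); z_β = 1.036 (power 85% → β = 0.15).
n = (3.277 × 0.364 / 0.181)² = 43.43
Round up: n = 44.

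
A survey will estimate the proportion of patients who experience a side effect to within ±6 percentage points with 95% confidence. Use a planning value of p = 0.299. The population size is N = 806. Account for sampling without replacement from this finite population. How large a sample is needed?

176

For a proportion with margin E = 0.06 at 95% confidence, z = 1.960.
n = p̂(1−p̂)(z/E)² = 0.299 × 0.701 × (1.960/0.06)² = 223.67 — call this n₀.
Finite-population correction with N = 806: n = n₀ / (1 + (n₀−1)/N) = 223.67 / 1.276 = 175.29
Round up: n = 176.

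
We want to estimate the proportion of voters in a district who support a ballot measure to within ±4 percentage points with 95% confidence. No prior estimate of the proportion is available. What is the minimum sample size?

601

For a proportion with margin E = 0.04 at 95% confidence, z = 1.960.
With no prior estimate, use p = 0.5, which maximizes p(1−p) at 0.25.
n = 0.25 × (z/E)² = 0.25 × (1.960/0.04)² = 600.25
Round up: n = 601.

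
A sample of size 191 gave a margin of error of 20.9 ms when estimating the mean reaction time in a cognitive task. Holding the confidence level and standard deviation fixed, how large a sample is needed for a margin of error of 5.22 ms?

n = 3062

Margin of error scales as 1/√n, so n₂ = n₁·(E₁/E₂)².
n₂ = 191 × (20.9/5.22)² = 191 × 16.03 = 3061.73
Round up: n₂ = 3062.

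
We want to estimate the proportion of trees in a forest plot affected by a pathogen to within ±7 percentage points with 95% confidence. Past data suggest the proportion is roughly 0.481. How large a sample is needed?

n = 196

For a proportion with margin E = 0.07 at 95% confidence, z = 1.960.
n = p̂(1−p̂)(z/E)² = 0.481 × 0.519 × (1.960/0.07)² = 195.72
Round up: n = 196.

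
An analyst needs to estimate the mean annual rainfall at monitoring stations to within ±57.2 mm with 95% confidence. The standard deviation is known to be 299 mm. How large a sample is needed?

For a mean, the margin of error is E = z·σ/√n, so n = (zσ/E)².
At 95% confidence, z = 1.960.
n = (1.960 × 299 / 57.2)² = 104.97
Round up: n = 105.

105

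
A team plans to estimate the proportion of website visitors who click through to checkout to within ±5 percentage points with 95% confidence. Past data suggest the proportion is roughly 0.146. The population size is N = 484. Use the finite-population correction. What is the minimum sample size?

138

For a proportion with margin E = 0.05 at 95% confidence, z = 1.960.
n = p̂(1−p̂)(z/E)² = 0.146 × 0.854 × (1.960/0.05)² = 191.59 — call this n₀.
Finite-population correction with N = 484: n = n₀ / (1 + (n₀−1)/N) = 191.59 / 1.394 = 137.44
Round up: n = 138.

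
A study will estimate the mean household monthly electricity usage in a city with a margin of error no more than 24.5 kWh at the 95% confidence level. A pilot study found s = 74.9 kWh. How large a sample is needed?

For a mean, the margin of error is E = z·σ/√n, so n = (zσ/E)².
At 95% confidence, z = 1.960.
n = (1.960 × 74.9 / 24.5)² = 35.90
Round up: n = 36.

36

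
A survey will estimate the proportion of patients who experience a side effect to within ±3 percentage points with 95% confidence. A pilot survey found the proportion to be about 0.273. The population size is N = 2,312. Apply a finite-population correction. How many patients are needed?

For a proportion with margin E = 0.03 at 95% confidence, z = 1.960.
n = p̂(1−p̂)(z/E)² = 0.273 × 0.727 × (1.960/0.03)² = 847.16 — call this n₀.
Finite-population correction with N = 2,312: n = n₀ / (1 + (n₀−1)/N) = 847.16 / 1.366 = 620.18
Round up: n = 621.

621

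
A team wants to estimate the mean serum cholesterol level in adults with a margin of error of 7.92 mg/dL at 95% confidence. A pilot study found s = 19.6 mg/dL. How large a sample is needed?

For a mean, the margin of error is E = z·σ/√n, so n = (zσ/E)².
At 95% confidence, z = 1.960.
n = (1.960 × 19.6 / 7.92)² = 23.53
Round up: n = 24.

24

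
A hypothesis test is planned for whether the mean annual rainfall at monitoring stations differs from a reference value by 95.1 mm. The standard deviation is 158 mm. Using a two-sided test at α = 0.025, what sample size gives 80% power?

27

For a one-sample z-test, n = ((z_{α/2} + z_β)·σ/δ)².
z_{α/2} = 2.241 (two-sided α = 0.025); z_β = 0.842 (power 80% → β = 0.2).
n = (3.083 × 158 / 95.1)² = 26.24
Round up: n = 27.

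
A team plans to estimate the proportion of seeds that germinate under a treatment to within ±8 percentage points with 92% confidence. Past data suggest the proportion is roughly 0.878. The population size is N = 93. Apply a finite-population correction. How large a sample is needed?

34

For a proportion with margin E = 0.08 at 92% confidence, z = 1.751.
n = p̂(1−p̂)(z/E)² = 0.878 × 0.122 × (1.751/0.08)² = 51.32 — call this n₀.
Finite-population correction with N = 93: n = n₀ / (1 + (n₀−1)/N) = 51.32 / 1.541 = 33.30
Round up: n = 34.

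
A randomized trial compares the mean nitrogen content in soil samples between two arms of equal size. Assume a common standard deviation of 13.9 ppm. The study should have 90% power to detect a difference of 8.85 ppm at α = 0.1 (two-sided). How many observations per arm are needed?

43 per group

For two equal groups, n per group = 2·((z_{α/2} + z_β)·σ/δ)².
z_{α/2} = 1.645; z_β = 1.282 (power 90%).
n = 2 × (2.927 × 13.9 / 8.85)² = 2 × 21.13 = 42.26
Round up: n = 43 per group.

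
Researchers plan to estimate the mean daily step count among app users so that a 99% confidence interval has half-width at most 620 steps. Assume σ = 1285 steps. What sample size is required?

29

For a mean, the margin of error is E = z·σ/√n, so n = (zσ/E)².
At 99% confidence, z = 2.576.
n = (2.576 × 1285 / 620)² = 28.50
Round up: n = 29.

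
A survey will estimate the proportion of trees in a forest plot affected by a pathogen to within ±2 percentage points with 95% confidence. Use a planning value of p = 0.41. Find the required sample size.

n = 2324

For a proportion with margin E = 0.02 at 95% confidence, z = 1.960.
n = p̂(1−p̂)(z/E)² = 0.41 × 0.59 × (1.960/0.02)² = 2323.21
Round up: n = 2324.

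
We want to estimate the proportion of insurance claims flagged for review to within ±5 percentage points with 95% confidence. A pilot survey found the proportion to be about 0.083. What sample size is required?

117

For a proportion with margin E = 0.05 at 95% confidence, z = 1.960.
n = p̂(1−p̂)(z/E)² = 0.083 × 0.917 × (1.960/0.05)² = 116.96
Round up: n = 117.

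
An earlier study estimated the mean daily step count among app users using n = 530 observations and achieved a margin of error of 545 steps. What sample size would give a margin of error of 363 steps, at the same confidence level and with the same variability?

Margin of error scales as 1/√n, so n₂ = n₁·(E₁/E₂)².
n₂ = 530 × (545/363)² = 530 × 2.254 = 1194.62
Round up: n₂ = 1195.

1195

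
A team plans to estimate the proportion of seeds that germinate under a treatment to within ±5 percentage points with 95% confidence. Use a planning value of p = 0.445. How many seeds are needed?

For a proportion with margin E = 0.05 at 95% confidence, z = 1.960.
n = p̂(1−p̂)(z/E)² = 0.445 × 0.555 × (1.960/0.05)² = 379.51
Round up: n = 380.

380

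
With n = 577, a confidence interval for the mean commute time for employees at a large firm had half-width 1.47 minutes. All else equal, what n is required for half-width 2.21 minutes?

Margin of error scales as 1/√n, so n₂ = n₁·(E₁/E₂)².
n₂ = 577 × (1.47/2.21)² = 577 × 0.4424 = 255.26
Round up: n₂ = 256.

n = 256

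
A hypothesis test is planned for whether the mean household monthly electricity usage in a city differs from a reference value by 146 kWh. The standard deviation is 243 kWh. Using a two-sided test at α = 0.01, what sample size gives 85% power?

For a one-sample z-test, n = ((z_{α/2} + z_β)·σ/δ)².
z_{α/2} = 2.576 (two-sided α = 0.01); z_β = 1.036 (power 85% → β = 0.15).
n = (3.612 × 243 / 146)² = 36.14
Round up: n = 37.

37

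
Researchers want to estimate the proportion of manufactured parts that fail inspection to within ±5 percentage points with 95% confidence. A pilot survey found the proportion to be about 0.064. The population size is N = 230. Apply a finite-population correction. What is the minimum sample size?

66

For a proportion with margin E = 0.05 at 95% confidence, z = 1.960.
n = p̂(1−p̂)(z/E)² = 0.064 × 0.936 × (1.960/0.05)² = 92.05 — call this n₀.
Finite-population correction with N = 230: n = n₀ / (1 + (n₀−1)/N) = 92.05 / 1.396 = 65.94
Round up: n = 66.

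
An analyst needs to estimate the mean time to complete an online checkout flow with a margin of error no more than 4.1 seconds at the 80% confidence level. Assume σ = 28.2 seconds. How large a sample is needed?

78

For a mean, the margin of error is E = z·σ/√n, so n = (zσ/E)².
At 80% confidence, z = 1.282.
n = (1.282 × 28.2 / 4.1)² = 77.75
Round up: n = 78.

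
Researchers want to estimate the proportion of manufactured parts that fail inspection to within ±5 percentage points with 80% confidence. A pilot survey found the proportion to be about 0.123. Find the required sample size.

For a proportion with margin E = 0.05 at 80% confidence, z = 1.282.
n = p̂(1−p̂)(z/E)² = 0.123 × 0.877 × (1.282/0.05)² = 70.92
Round up: n = 71.

71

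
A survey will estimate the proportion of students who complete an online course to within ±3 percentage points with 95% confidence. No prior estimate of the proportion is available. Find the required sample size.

1068

For a proportion with margin E = 0.03 at 95% confidence, z = 1.960.
With no prior estimate, use p = 0.5, which maximizes p(1−p) at 0.25.
n = 0.25 × (z/E)² = 0.25 × (1.960/0.03)² = 1067.11
Round up: n = 1068.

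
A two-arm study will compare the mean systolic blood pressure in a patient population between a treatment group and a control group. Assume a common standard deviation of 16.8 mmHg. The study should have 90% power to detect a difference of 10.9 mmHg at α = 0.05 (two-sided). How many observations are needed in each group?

For two equal groups, n per group = 2·((z_{α/2} + z_β)·σ/δ)².
z_{α/2} = 1.960; z_β = 1.282 (power 90%).
n = 2 × (3.242 × 16.8 / 10.9)² = 2 × 24.97 = 49.94
Round up: n = 50 per group.

50 per group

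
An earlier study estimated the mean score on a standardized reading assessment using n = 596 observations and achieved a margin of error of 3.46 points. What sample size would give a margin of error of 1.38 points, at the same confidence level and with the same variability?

n = 3747

Margin of error scales as 1/√n, so n₂ = n₁·(E₁/E₂)².
n₂ = 596 × (3.46/1.38)² = 596 × 6.286 = 3746.46
Round up: n₂ = 3747.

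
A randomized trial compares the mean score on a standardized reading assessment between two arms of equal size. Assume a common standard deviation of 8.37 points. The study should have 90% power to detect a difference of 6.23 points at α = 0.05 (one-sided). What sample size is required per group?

31 per group

For two equal groups, n per group = 2·((z_α + z_β)·σ/δ)².
z_α = 1.645; z_β = 1.282 (power 90%).
n = 2 × (2.927 × 8.37 / 6.23)² = 2 × 15.46 = 30.92
Round up: n = 31 per group.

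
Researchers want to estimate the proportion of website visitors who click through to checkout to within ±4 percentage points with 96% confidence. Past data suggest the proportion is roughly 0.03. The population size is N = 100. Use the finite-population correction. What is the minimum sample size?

For a proportion with margin E = 0.04 at 96% confidence, z = 2.054.
n = p̂(1−p̂)(z/E)² = 0.03 × 0.97 × (2.054/0.04)² = 76.73 — call this n₀.
Finite-population correction with N = 100: n = n₀ / (1 + (n₀−1)/N) = 76.73 / 1.757 = 43.67
Round up: n = 44.

44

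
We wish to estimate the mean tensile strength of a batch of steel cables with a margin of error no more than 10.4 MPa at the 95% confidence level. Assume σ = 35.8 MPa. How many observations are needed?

n = 46

For a mean, the margin of error is E = z·σ/√n, so n = (zσ/E)².
At 95% confidence, z = 1.960.
n = (1.960 × 35.8 / 10.4)² = 45.52
Round up: n = 46.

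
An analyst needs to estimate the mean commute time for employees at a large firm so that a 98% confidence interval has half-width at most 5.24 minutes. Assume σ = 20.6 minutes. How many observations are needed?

84

For a mean, the margin of error is E = z·σ/√n, so n = (zσ/E)².
At 98% confidence, z = 2.326.
n = (2.326 × 20.6 / 5.24)² = 83.62
Round up: n = 84.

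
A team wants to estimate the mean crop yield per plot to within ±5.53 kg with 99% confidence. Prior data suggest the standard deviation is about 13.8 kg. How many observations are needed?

For a mean, the margin of error is E = z·σ/√n, so n = (zσ/E)².
At 99% confidence, z = 2.576.
n = (2.576 × 13.8 / 5.53)² = 41.32
Round up: n = 42.

42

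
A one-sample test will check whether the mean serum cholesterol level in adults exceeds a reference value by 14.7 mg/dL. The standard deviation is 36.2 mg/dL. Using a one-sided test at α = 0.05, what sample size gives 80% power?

n = 38

For a one-sample z-test, n = ((z_α + z_β)·σ/δ)².
z_α = 1.645 (one-sided α = 0.05); z_β = 0.842 (power 80% → β = 0.2).
n = (2.487 × 36.2 / 14.7)² = 37.51
Round up: n = 38.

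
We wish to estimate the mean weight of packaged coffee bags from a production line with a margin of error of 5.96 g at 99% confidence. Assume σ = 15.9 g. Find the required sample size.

n = 48

For a mean, the margin of error is E = z·σ/√n, so n = (zσ/E)².
At 99% confidence, z = 2.576.
n = (2.576 × 15.9 / 5.96)² = 47.23
Round up: n = 48.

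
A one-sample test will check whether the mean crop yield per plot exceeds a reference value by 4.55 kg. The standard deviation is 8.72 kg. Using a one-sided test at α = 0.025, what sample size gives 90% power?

For a one-sample z-test, n = ((z_α + z_β)·σ/δ)².
z_α = 1.960 (one-sided α = 0.025); z_β = 1.282 (power 90% → β = 0.1).
n = (3.242 × 8.72 / 4.55)² = 38.60
Round up: n = 39.

39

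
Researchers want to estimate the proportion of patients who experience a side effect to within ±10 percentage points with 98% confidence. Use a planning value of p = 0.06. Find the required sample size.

For a proportion with margin E = 0.1 at 98% confidence, z = 2.326.
n = p̂(1−p̂)(z/E)² = 0.06 × 0.94 × (2.326/0.1)² = 30.51
Round up: n = 31.

31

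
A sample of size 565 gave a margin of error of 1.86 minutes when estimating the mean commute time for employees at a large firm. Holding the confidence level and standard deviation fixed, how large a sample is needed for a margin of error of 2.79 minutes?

252

Margin of error scales as 1/√n, so n₂ = n₁·(E₁/E₂)².
n₂ = 565 × (1.86/2.79)² = 565 × 0.4444 = 251.09
Round up: n₂ = 252.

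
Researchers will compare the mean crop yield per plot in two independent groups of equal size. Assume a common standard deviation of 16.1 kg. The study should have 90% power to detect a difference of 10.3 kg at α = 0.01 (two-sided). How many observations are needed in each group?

For two equal groups, n per group = 2·((z_{α/2} + z_β)·σ/δ)².
z_{α/2} = 2.576; z_β = 1.282 (power 90%).
n = 2 × (3.858 × 16.1 / 10.3)² = 2 × 36.37 = 72.74
Round up: n = 73 per group.

73 per group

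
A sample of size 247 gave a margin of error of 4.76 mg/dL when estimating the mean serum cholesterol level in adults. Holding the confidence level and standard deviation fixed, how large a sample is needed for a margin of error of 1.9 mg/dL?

Margin of error scales as 1/√n, so n₂ = n₁·(E₁/E₂)².
n₂ = 247 × (4.76/1.9)² = 247 × 6.276 = 1550.17
Round up: n₂ = 1551.

1551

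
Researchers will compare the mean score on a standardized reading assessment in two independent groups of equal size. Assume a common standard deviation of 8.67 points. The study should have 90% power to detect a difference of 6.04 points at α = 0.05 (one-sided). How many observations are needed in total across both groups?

72 total

For two equal groups, n per group = 2·((z_α + z_β)·σ/δ)².
z_α = 1.645; z_β = 1.282 (power 90%).
n = 2 × (2.927 × 8.67 / 6.04)² = 2 × 17.65 = 35.30
Round up: n = 36 per group.
Total across both groups: 2 × 36 = 72.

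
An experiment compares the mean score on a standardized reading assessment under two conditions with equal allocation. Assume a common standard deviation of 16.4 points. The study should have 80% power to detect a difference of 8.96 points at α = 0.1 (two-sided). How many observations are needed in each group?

42 per group

For two equal groups, n per group = 2·((z_{α/2} + z_β)·σ/δ)².
z_{α/2} = 1.645; z_β = 0.842 (power 80%).
n = 2 × (2.487 × 16.4 / 8.96)² = 2 × 20.72 = 41.44
Round up: n = 42 per group.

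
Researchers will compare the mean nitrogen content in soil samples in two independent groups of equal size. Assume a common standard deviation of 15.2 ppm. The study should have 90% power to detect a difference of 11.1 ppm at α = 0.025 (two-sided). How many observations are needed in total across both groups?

For two equal groups, n per group = 2·((z_{α/2} + z_β)·σ/δ)².
z_{α/2} = 2.241; z_β = 1.282 (power 90%).
n = 2 × (3.523 × 15.2 / 11.1)² = 2 × 23.27 = 46.54
Round up: n = 47 per group.
Total across both groups: 2 × 47 = 94.

94 total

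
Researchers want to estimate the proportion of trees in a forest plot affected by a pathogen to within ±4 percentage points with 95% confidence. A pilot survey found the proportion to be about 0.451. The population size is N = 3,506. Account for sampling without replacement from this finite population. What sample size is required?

n = 509

For a proportion with margin E = 0.04 at 95% confidence, z = 1.960.
n = p̂(1−p̂)(z/E)² = 0.451 × 0.549 × (1.960/0.04)² = 594.49 — call this n₀.
Finite-population correction with N = 3,506: n = n₀ / (1 + (n₀−1)/N) = 594.49 / 1.169 = 508.55
Round up: n = 509.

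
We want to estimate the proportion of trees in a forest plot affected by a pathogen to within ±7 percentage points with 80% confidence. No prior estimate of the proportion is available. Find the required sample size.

For a proportion with margin E = 0.07 at 80% confidence, z = 1.282.
With no prior estimate, use p = 0.5, which maximizes p(1−p) at 0.25.
n = 0.25 × (z/E)² = 0.25 × (1.282/0.07)² = 83.85
Round up: n = 84.

n = 84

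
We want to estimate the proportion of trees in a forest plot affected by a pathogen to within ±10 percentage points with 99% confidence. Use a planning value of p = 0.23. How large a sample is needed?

118

For a proportion with margin E = 0.1 at 99% confidence, z = 2.576.
n = p̂(1−p̂)(z/E)² = 0.23 × 0.77 × (2.576/0.1)² = 117.52
Round up: n = 118.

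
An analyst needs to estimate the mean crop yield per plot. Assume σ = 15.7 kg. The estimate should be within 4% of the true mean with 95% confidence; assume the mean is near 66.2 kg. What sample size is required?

For a mean, the margin of error is E = z·σ/√n, so n = (zσ/E)².
At 95% confidence, z = 1.960.
E = 4% of 66.2 = 2.648 kg.
n = (1.960 × 15.7 / 2.648)² = 135.04
Round up: n = 136.

136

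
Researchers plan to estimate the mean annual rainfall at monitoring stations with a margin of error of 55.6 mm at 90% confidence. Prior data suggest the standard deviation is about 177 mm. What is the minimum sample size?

For a mean, the margin of error is E = z·σ/√n, so n = (zσ/E)².
At 90% confidence, z = 1.645.
n = (1.645 × 177 / 55.6)² = 27.42
Round up: n = 28.

28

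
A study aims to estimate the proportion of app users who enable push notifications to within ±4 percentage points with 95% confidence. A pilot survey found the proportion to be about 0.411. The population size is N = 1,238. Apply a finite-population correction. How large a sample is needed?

For a proportion with margin E = 0.04 at 95% confidence, z = 1.960.
n = p̂(1−p̂)(z/E)² = 0.411 × 0.589 × (1.960/0.04)² = 581.23 — call this n₀.
Finite-population correction with N = 1,238: n = n₀ / (1 + (n₀−1)/N) = 581.23 / 1.469 = 395.66
Round up: n = 396.

396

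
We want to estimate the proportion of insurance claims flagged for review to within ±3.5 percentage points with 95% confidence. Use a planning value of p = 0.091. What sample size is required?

260

For a proportion with margin E = 0.035 at 95% confidence, z = 1.960.
n = p̂(1−p̂)(z/E)² = 0.091 × 0.909 × (1.960/0.035)² = 259.41
Round up: n = 260.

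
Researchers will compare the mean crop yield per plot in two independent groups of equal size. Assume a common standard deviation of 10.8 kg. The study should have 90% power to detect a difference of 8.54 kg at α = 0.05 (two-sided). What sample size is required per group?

34 per group

For two equal groups, n per group = 2·((z_{α/2} + z_β)·σ/δ)².
z_{α/2} = 1.960; z_β = 1.282 (power 90%).
n = 2 × (3.242 × 10.8 / 8.54)² = 2 × 16.81 = 33.62
Round up: n = 34 per group.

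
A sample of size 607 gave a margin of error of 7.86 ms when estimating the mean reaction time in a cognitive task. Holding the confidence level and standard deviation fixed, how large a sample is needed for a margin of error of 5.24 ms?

n = 1366

Margin of error scales as 1/√n, so n₂ = n₁·(E₁/E₂)².
n₂ = 607 × (7.86/5.24)² = 607 × 2.25 = 1365.75
Round up: n₂ = 1366.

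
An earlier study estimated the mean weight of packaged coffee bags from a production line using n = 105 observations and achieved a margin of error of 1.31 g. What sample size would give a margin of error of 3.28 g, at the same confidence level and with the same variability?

n = 17

Margin of error scales as 1/√n, so n₂ = n₁·(E₁/E₂)².
n₂ = 105 × (1.31/3.28)² = 105 × 0.1595 = 16.75
Round up: n₂ = 17.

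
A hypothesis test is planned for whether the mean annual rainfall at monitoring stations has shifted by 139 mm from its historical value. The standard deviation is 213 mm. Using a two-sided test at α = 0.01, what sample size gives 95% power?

42

For a one-sample z-test, n = ((z_{α/2} + z_β)·σ/δ)².
z_{α/2} = 2.576 (two-sided α = 0.01); z_β = 1.645 (power 95% → β = 0.05).
n = (4.221 × 213 / 139)² = 41.84
Round up: n = 42.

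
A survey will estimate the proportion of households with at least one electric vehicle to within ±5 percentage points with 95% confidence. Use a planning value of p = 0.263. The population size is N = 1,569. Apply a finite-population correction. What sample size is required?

n = 251

For a proportion with margin E = 0.05 at 95% confidence, z = 1.960.
n = p̂(1−p̂)(z/E)² = 0.263 × 0.737 × (1.960/0.05)² = 297.85 — call this n₀.
Finite-population correction with N = 1,569: n = n₀ / (1 + (n₀−1)/N) = 297.85 / 1.189 = 250.50
Round up: n = 251.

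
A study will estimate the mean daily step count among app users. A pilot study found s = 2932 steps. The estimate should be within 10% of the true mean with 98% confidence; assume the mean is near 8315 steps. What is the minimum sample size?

For a mean, the margin of error is E = z·σ/√n, so n = (zσ/E)².
At 98% confidence, z = 2.326.
E = 10% of 8315 = 831.5 steps.
n = (2.326 × 2932 / 831.5)² = 67.27
Round up: n = 68.

68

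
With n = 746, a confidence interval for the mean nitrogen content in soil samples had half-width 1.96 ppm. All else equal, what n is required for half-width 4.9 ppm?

Margin of error scales as 1/√n, so n₂ = n₁·(E₁/E₂)².
n₂ = 746 × (1.96/4.9)² = 746 × 0.16 = 119.36
Round up: n₂ = 120.

n = 120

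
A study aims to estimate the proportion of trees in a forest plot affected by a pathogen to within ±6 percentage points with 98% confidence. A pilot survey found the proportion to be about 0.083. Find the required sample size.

For a proportion with margin E = 0.06 at 98% confidence, z = 2.326.
n = p̂(1−p̂)(z/E)² = 0.083 × 0.917 × (2.326/0.06)² = 114.38
Round up: n = 115.

115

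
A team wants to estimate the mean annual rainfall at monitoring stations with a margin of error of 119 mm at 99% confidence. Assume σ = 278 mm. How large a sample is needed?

For a mean, the margin of error is E = z·σ/√n, so n = (zσ/E)².
At 99% confidence, z = 2.576.
n = (2.576 × 278 / 119)² = 36.21
Round up: n = 37.

37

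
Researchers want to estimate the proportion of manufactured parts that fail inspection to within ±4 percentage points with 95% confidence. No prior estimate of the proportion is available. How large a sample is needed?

For a proportion with margin E = 0.04 at 95% confidence, z = 1.960.
With no prior estimate, use p = 0.5, which maximizes p(1−p) at 0.25.
n = 0.25 × (z/E)² = 0.25 × (1.960/0.04)² = 600.25
Round up: n = 601.

n = 601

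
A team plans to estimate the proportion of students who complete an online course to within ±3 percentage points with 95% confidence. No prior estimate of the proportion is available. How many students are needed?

For a proportion with margin E = 0.03 at 95% confidence, z = 1.960.
With no prior estimate, use p = 0.5, which maximizes p(1−p) at 0.25.
n = 0.25 × (z/E)² = 0.25 × (1.960/0.03)² = 1067.11
Round up: n = 1068.

1068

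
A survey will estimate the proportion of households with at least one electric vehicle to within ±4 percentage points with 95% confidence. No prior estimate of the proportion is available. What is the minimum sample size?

For a proportion with margin E = 0.04 at 95% confidence, z = 1.960.
With no prior estimate, use p = 0.5, which maximizes p(1−p) at 0.25.
n = 0.25 × (z/E)² = 0.25 × (1.960/0.04)² = 600.25
Round up: n = 601.

n = 601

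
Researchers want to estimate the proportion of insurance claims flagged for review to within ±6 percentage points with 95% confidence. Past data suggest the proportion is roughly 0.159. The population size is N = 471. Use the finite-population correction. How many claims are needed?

n = 110

For a proportion with margin E = 0.06 at 95% confidence, z = 1.960.
n = p̂(1−p̂)(z/E)² = 0.159 × 0.841 × (1.960/0.06)² = 142.69 — call this n₀.
Finite-population correction with N = 471: n = n₀ / (1 + (n₀−1)/N) = 142.69 / 1.301 = 109.68
Round up: n = 110.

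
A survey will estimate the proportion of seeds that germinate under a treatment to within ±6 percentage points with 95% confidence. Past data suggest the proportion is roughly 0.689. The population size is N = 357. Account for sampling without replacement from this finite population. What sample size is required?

For a proportion with margin E = 0.06 at 95% confidence, z = 1.960.
n = p̂(1−p̂)(z/E)² = 0.689 × 0.311 × (1.960/0.06)² = 228.66 — call this n₀.
Finite-population correction with N = 357: n = n₀ / (1 + (n₀−1)/N) = 228.66 / 1.638 = 139.60
Round up: n = 140.

140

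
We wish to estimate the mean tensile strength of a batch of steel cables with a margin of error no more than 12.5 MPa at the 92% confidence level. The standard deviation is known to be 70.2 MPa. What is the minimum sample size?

For a mean, the margin of error is E = z·σ/√n, so n = (zσ/E)².
At 92% confidence, z = 1.751.
n = (1.751 × 70.2 / 12.5)² = 96.70
Round up: n = 97.

97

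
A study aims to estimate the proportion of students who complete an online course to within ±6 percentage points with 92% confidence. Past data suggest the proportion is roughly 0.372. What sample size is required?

n = 199

For a proportion with margin E = 0.06 at 92% confidence, z = 1.751.
n = p̂(1−p̂)(z/E)² = 0.372 × 0.628 × (1.751/0.06)² = 198.96
Round up: n = 199.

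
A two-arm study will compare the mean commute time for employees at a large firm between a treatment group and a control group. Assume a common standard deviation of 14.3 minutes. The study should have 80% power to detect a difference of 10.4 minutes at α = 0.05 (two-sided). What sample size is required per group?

For two equal groups, n per group = 2·((z_{α/2} + z_β)·σ/δ)².
z_{α/2} = 1.960; z_β = 0.842 (power 80%).
n = 2 × (2.802 × 14.3 / 10.4)² = 2 × 14.84 = 29.68
Round up: n = 30 per group.

30 per group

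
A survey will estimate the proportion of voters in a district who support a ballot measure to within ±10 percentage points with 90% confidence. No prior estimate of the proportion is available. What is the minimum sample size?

68

For a proportion with margin E = 0.1 at 90% confidence, z = 1.645.
With no prior estimate, use p = 0.5, which maximizes p(1−p) at 0.25.
n = 0.25 × (z/E)² = 0.25 × (1.645/0.1)² = 67.65
Round up: n = 68.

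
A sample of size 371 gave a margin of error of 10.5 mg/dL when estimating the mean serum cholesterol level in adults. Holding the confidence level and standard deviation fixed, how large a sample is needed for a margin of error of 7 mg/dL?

n = 835

Margin of error scales as 1/√n, so n₂ = n₁·(E₁/E₂)².
n₂ = 371 × (10.5/7)² = 371 × 2.25 = 834.75
Round up: n₂ = 835.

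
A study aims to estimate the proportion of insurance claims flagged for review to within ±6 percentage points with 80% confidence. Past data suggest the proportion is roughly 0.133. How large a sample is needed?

53

For a proportion with margin E = 0.06 at 80% confidence, z = 1.282.
n = p̂(1−p̂)(z/E)² = 0.133 × 0.867 × (1.282/0.06)² = 52.64
Round up: n = 53.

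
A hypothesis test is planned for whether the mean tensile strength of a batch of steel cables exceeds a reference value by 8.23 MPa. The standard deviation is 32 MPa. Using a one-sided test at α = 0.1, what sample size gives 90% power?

For a one-sample z-test, n = ((z_α + z_β)·σ/δ)².
z_α = 1.282 (one-sided α = 0.1); z_β = 1.282 (power 90% → β = 0.1).
n = (2.564 × 32 / 8.23)² = 99.39
Round up: n = 100.

n = 100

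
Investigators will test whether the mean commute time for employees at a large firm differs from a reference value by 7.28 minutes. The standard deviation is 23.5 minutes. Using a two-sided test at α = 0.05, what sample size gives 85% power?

94

For a one-sample z-test, n = ((z_{α/2} + z_β)·σ/δ)².
z_{α/2} = 1.960 (two-sided α = 0.05); z_β = 1.036 (power 85% → β = 0.15).
n = (2.996 × 23.5 / 7.28)² = 93.53
Round up: n = 94.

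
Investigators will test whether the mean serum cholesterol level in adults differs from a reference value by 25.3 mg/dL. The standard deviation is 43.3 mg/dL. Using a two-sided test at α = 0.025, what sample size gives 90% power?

For a one-sample z-test, n = ((z_{α/2} + z_β)·σ/δ)².
z_{α/2} = 2.241 (two-sided α = 0.025); z_β = 1.282 (power 90% → β = 0.1).
n = (3.523 × 43.3 / 25.3)² = 36.35
Round up: n = 37.

37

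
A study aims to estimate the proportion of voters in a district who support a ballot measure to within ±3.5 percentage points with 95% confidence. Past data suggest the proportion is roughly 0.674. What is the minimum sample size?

For a proportion with margin E = 0.035 at 95% confidence, z = 1.960.
n = p̂(1−p̂)(z/E)² = 0.674 × 0.326 × (1.960/0.035)² = 689.05
Round up: n = 690.

690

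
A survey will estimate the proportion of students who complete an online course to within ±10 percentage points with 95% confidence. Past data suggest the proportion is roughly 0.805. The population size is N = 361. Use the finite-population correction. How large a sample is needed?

For a proportion with margin E = 0.1 at 95% confidence, z = 1.960.
n = p̂(1−p̂)(z/E)² = 0.805 × 0.195 × (1.960/0.1)² = 60.30 — call this n₀.
Finite-population correction with N = 361: n = n₀ / (1 + (n₀−1)/N) = 60.30 / 1.164 = 51.80
Round up: n = 52.

52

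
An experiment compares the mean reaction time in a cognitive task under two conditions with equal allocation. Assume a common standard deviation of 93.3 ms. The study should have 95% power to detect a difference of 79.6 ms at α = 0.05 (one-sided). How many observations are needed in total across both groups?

For two equal groups, n per group = 2·((z_α + z_β)·σ/δ)².
z_α = 1.645; z_β = 1.645 (power 95%).
n = 2 × (3.290 × 93.3 / 79.6)² = 2 × 14.87 = 29.74
Round up: n = 30 per group.
Total across both groups: 2 × 30 = 60.

60 total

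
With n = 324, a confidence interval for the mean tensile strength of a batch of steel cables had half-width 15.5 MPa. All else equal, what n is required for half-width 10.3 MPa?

Margin of error scales as 1/√n, so n₂ = n₁·(E₁/E₂)².
n₂ = 324 × (15.5/10.3)² = 324 × 2.265 = 733.86
Round up: n₂ = 734.

734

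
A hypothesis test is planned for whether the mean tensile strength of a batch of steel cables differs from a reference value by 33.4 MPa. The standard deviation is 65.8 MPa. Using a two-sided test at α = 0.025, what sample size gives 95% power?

59

For a one-sample z-test, n = ((z_{α/2} + z_β)·σ/δ)².
z_{α/2} = 2.241 (two-sided α = 0.025); z_β = 1.645 (power 95% → β = 0.05).
n = (3.886 × 65.8 / 33.4)² = 58.61
Round up: n = 59.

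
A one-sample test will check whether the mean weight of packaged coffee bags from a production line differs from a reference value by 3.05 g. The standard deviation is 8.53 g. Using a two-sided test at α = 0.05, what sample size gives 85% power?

71

For a one-sample z-test, n = ((z_{α/2} + z_β)·σ/δ)².
z_{α/2} = 1.960 (two-sided α = 0.05); z_β = 1.036 (power 85% → β = 0.15).
n = (2.996 × 8.53 / 3.05)² = 70.21
Round up: n = 71.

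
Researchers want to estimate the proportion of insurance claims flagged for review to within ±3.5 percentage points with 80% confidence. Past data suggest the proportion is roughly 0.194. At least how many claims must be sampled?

n = 210

For a proportion with margin E = 0.035 at 80% confidence, z = 1.282.
n = p̂(1−p̂)(z/E)² = 0.194 × 0.806 × (1.282/0.035)² = 209.79
Round up: n = 210.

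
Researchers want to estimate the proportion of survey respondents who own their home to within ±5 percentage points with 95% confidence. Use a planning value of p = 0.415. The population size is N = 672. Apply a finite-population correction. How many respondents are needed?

For a proportion with margin E = 0.05 at 95% confidence, z = 1.960.
n = p̂(1−p̂)(z/E)² = 0.415 × 0.585 × (1.960/0.05)² = 373.06 — call this n₀.
Finite-population correction with N = 672: n = n₀ / (1 + (n₀−1)/N) = 373.06 / 1.554 = 240.06
Round up: n = 241.

241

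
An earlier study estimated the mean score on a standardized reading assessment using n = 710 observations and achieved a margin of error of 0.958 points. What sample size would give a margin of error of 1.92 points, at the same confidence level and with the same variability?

Margin of error scales as 1/√n, so n₂ = n₁·(E₁/E₂)².
n₂ = 710 × (0.958/1.92)² = 710 × 0.249 = 176.79
Round up: n₂ = 177.

177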